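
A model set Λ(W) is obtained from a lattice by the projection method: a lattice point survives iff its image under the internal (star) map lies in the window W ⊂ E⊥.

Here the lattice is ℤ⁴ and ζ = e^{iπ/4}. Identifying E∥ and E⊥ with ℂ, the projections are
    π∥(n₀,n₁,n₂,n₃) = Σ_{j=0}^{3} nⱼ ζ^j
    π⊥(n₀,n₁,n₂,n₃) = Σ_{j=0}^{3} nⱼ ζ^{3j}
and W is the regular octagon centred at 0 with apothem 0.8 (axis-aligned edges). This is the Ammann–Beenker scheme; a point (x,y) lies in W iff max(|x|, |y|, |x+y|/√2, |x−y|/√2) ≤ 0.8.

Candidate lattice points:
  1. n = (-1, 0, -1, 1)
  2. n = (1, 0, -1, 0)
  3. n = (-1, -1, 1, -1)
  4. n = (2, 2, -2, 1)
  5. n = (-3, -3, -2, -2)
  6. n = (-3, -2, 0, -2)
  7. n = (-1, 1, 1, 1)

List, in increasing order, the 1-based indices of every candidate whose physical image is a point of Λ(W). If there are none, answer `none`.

π⊥(n) = n₀ + n₁ζ³ + n₂ζ⁶ + n₃ζ⁹ where ζ = e^{iπ/4}.
#1 (-1, 0, -1, 1): internal (-0.2929, 1.7071); octagon support 1.7071 vs apothem 0.8 → ∉ W
#2 (1, 0, -1, 0): internal (1.0000, 1.0000); octagon support 1.4142 vs apothem 0.8 → ∉ W
#3 (-1, -1, 1, -1): internal (-1.0000, -2.4142); octagon support 2.4142 vs apothem 0.8 → ∉ W
#4 (2, 2, -2, 1): internal (1.2929, 4.1213); octagon support 4.1213 vs apothem 0.8 → ∉ W
#5 (-3, -3, -2, -2): internal (-2.2929, -1.5355); octagon support 2.7071 vs apothem 0.8 → ∉ W
#6 (-3, -2, 0, -2): internal (-3.0000, -2.8284); octagon support 4.1213 vs apothem 0.8 → ∉ W
#7 (-1, 1, 1, 1): internal (-1.0000, 0.4142); octagon support 1.0000 vs apothem 0.8 → ∉ W

none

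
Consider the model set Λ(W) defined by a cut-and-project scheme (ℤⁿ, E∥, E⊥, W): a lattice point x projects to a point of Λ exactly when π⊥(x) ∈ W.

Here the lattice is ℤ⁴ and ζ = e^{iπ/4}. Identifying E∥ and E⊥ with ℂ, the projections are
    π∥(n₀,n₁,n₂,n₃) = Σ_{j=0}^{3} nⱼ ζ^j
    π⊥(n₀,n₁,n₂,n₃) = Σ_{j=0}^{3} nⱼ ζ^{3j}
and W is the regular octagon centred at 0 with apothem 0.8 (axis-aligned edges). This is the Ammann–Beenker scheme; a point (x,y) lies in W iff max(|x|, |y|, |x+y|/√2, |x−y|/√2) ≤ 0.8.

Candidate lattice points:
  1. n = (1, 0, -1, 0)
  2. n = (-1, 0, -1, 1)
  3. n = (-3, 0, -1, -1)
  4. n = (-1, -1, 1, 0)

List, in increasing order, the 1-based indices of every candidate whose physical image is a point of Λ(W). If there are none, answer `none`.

With ζ = e^{iπ/4} the internal vectors are ζ^0,ζ^3,ζ^6,ζ^9.
candidate 1: n = (1, 0, -1, 0) → π⊥ ≈ (+1.0000, +1.0000); max(|x|,|y|,|x±y|/√2) = 1.4142 > 0.8 ⇒ ∉ W
candidate 2: n = (-1, 0, -1, 1) → π⊥ ≈ (-0.2929, +1.7071); max(|x|,|y|,|x±y|/√2) = 1.7071 > 0.8 ⇒ ∉ W
candidate 3: n = (-3, 0, -1, -1) → π⊥ ≈ (-3.7071, +0.2929); max(|x|,|y|,|x±y|/√2) = 3.7071 > 0.8 ⇒ ∉ W
candidate 4: n = (-1, -1, 1, 0) → π⊥ ≈ (-0.2929, -1.7071); max(|x|,|y|,|x±y|/√2) = 1.7071 > 0.8 ⇒ ∉ W

none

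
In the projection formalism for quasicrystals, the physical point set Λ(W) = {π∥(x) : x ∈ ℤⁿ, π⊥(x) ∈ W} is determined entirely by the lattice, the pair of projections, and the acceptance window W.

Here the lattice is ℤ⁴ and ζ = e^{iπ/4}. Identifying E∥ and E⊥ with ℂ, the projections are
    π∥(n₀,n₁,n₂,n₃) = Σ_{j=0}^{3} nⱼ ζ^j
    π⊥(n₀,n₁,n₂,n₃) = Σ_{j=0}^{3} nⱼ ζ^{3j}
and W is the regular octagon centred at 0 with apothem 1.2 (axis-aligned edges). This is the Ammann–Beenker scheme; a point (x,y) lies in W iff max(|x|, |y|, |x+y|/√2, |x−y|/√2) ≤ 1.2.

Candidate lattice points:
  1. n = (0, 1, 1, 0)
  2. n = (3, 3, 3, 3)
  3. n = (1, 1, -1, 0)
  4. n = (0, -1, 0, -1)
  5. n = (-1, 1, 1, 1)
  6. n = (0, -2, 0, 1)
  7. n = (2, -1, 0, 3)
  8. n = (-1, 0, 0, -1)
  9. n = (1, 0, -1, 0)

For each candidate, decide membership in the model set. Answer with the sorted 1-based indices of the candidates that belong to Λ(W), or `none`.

1, 5

Internal map: ζ^{3j} for j=0..3 gives (1,0), (−√2/2,√2/2), (0,−1), (√2/2,√2/2).
#1 (0, 1, 1, 0): internal (-0.70711, -0.29289); octagon support 0.70711 vs apothem 1.2 → ∈ W
#2 (3, 3, 3, 3): internal (3.00000, 1.24264); octagon support 3.00000 vs apothem 1.2 → ∉ W
#3 (1, 1, -1, 0): internal (0.29289, 1.70711); octagon support 1.70711 vs apothem 1.2 → ∉ W
#4 (0, -1, 0, -1): internal (0.00000, -1.41421); octagon support 1.41421 vs apothem 1.2 → ∉ W
#5 (-1, 1, 1, 1): internal (-1.00000, 0.41421); octagon support 1.00000 vs apothem 1.2 → ∈ W
#6 (0, -2, 0, 1): internal (2.12132, -0.70711); octagon support 2.12132 vs apothem 1.2 → ∉ W
#7 (2, -1, 0, 3): internal (4.82843, 1.41421); octagon support 4.82843 vs apothem 1.2 → ∉ W
#8 (-1, 0, 0, -1): internal (-1.70711, -0.70711); octagon support 1.70711 vs apothem 1.2 → ∉ W
#9 (1, 0, -1, 0): internal (1.00000, 1.00000); octagon support 1.41421 vs apothem 1.2 → ∉ W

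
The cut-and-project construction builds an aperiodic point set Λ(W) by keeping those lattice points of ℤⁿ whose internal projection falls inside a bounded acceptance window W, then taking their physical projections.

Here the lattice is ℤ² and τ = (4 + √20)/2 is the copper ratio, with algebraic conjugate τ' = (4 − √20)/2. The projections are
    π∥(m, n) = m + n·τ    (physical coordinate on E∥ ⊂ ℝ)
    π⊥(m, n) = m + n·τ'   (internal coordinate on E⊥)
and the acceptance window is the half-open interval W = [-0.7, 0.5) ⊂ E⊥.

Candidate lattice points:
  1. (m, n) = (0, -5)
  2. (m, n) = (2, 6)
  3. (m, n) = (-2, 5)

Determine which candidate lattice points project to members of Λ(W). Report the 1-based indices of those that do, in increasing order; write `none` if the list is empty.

Numerically τ ≈ 4.236068 and τ' = −1/τ ≈ -0.236068.
#1 (0,-5): internal coord 0 + (-5)·τ' = +1.180340; +1.180340 ∉ [-0.7, 0.5) → out
#2 (2,6): internal coord 2 + (6)·τ' = +0.583592; +0.583592 ∉ [-0.7, 0.5) → out
#3 (-2,5): internal coord -2 + (5)·τ' = -3.180340; -3.180340 ∉ [-0.7, 0.5) → out

none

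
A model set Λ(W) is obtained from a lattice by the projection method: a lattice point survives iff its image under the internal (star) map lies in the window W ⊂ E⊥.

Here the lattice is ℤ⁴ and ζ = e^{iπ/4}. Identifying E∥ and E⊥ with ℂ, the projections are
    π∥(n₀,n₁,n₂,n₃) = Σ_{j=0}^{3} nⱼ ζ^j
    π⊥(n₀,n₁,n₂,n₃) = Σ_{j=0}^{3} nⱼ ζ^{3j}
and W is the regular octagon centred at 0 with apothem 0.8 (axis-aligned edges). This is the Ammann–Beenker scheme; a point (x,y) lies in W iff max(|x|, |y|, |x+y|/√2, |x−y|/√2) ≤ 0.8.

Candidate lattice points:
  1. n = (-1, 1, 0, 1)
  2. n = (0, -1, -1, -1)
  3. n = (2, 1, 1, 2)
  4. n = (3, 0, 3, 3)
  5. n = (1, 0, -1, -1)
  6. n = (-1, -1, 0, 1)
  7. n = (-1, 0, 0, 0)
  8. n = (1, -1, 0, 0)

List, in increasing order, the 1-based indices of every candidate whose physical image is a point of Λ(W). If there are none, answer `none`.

2, 5, 6

Internal map: ζ^{3j} for j=0..3 gives (1,0), (−√2/2,√2/2), (0,−1), (√2/2,√2/2).
#1 (-1, 1, 0, 1): internal (-1.000000, 1.414214); octagon support 1.707107 vs apothem 0.8 → ∉ W
#2 (0, -1, -1, -1): internal (0.000000, -0.414214); octagon support 0.414214 vs apothem 0.8 → ∈ W
#3 (2, 1, 1, 2): internal (2.707107, 1.121320); octagon support 2.707107 vs apothem 0.8 → ∉ W
#4 (3, 0, 3, 3): internal (5.121320, -0.878680); octagon support 5.121320 vs apothem 0.8 → ∉ W
#5 (1, 0, -1, -1): internal (0.292893, 0.292893); octagon support 0.414214 vs apothem 0.8 → ∈ W
#6 (-1, -1, 0, 1): internal (0.414214, 0.000000); octagon support 0.414214 vs apothem 0.8 → ∈ W
#7 (-1, 0, 0, 0): internal (-1.000000, 0.000000); octagon support 1.000000 vs apothem 0.8 → ∉ W
#8 (1, -1, 0, 0): internal (1.707107, -0.707107); octagon support 1.707107 vs apothem 0.8 → ∉ W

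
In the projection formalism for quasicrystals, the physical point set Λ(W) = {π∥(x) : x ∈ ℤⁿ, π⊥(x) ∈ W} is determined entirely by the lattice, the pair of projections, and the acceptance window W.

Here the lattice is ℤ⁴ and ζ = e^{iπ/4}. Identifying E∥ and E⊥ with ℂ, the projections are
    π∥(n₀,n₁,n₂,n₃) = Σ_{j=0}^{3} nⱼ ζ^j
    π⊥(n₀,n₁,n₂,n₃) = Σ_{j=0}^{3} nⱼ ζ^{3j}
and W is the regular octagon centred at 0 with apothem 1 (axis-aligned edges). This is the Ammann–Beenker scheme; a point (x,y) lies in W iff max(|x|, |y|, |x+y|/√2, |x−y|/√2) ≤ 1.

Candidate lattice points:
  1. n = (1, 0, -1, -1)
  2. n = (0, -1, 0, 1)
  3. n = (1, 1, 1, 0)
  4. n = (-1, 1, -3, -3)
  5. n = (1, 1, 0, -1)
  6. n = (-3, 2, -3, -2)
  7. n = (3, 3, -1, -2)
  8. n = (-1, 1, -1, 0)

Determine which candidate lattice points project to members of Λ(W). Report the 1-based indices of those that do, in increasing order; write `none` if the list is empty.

1, 3, 5

Internal map: ζ^{3j} for j=0..3 gives (1,0), (−√2/2,√2/2), (0,−1), (√2/2,√2/2).
candidate 1: n = (1, 0, -1, -1) → π⊥ ≈ (+0.292893, +0.292893); max(|x|,|y|,|x±y|/√2) = 0.414214 ≤ 1 ⇒ ∈ W
candidate 2: n = (0, -1, 0, 1) → π⊥ ≈ (+1.414214, +0.000000); max(|x|,|y|,|x±y|/√2) = 1.414214 > 1 ⇒ ∉ W
candidate 3: n = (1, 1, 1, 0) → π⊥ ≈ (+0.292893, -0.292893); max(|x|,|y|,|x±y|/√2) = 0.414214 ≤ 1 ⇒ ∈ W
candidate 4: n = (-1, 1, -3, -3) → π⊥ ≈ (-3.828427, +1.585786); max(|x|,|y|,|x±y|/√2) = 3.828427 > 1 ⇒ ∉ W
candidate 5: n = (1, 1, 0, -1) → π⊥ ≈ (-0.414214, +0.000000); max(|x|,|y|,|x±y|/√2) = 0.414214 ≤ 1 ⇒ ∈ W
candidate 6: n = (-3, 2, -3, -2) → π⊥ ≈ (-5.828427, +3.000000); max(|x|,|y|,|x±y|/√2) = 6.242641 > 1 ⇒ ∉ W
candidate 7: n = (3, 3, -1, -2) → π⊥ ≈ (-0.535534, +1.707107); max(|x|,|y|,|x±y|/√2) = 1.707107 > 1 ⇒ ∉ W
candidate 8: n = (-1, 1, -1, 0) → π⊥ ≈ (-1.707107, +1.707107); max(|x|,|y|,|x±y|/√2) = 2.414214 > 1 ⇒ ∉ W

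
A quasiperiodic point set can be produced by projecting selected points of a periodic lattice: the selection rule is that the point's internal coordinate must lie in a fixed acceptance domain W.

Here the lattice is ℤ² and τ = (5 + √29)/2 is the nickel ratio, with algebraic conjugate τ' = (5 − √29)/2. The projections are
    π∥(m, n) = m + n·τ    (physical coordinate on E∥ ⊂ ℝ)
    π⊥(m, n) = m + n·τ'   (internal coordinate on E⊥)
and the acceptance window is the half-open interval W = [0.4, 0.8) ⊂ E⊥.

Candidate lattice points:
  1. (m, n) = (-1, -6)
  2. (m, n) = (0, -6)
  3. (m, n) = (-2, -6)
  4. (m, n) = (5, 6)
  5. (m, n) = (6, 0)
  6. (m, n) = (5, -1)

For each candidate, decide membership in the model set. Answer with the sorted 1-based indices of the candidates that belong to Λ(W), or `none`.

none

τ' = (5−√29)/2 ≈ -0.19258.
#1 (-1,-6): internal coord -1 + (-6)·τ' = +0.15549; +0.15549 ∉ [0.4, 0.8) → out
#2 (0,-6): internal coord 0 + (-6)·τ' = +1.15549; +1.15549 ∉ [0.4, 0.8) → out
#3 (-2,-6): internal coord -2 + (-6)·τ' = -0.84451; -0.84451 ∉ [0.4, 0.8) → out
#4 (5,6): internal coord 5 + (6)·τ' = +3.84451; +3.84451 ∉ [0.4, 0.8) → out
#5 (6,0): internal coord 6 + (0)·τ' = +6.00000; +6.00000 ∉ [0.4, 0.8) → out
#6 (5,-1): internal coord 5 + (-1)·τ' = +5.19258; +5.19258 ∉ [0.4, 0.8) → out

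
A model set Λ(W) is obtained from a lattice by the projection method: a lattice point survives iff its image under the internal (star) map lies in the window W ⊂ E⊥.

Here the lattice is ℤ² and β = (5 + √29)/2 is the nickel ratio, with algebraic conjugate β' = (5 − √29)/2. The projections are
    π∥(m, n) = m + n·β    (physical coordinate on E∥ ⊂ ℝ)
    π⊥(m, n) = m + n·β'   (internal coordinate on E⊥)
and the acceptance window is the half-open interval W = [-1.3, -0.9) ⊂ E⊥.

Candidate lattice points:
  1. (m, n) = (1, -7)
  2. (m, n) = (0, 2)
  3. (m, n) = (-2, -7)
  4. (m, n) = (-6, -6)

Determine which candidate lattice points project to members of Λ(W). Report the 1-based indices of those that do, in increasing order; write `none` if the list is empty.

none

β' = (5−√29)/2 ≈ -0.192582.
candidate 1: (m,n)=(1,-7) → π∥ = 1-7·β ≈ -35.348077, π⊥ = 1-7·β' ≈ 2.348077 ∉ [-1.3, -0.9) ⇒ out
candidate 2: (m,n)=(0,2) → π∥ = 0+2·β ≈ 10.385165, π⊥ = 0+2·β' ≈ -0.385165 ∉ [-1.3, -0.9) ⇒ out
candidate 3: (m,n)=(-2,-7) → π∥ = -2-7·β ≈ -38.348077, π⊥ = -2-7·β' ≈ -0.651923 ∉ [-1.3, -0.9) ⇒ out
candidate 4: (m,n)=(-6,-6) → π∥ = -6-6·β ≈ -37.155494, π⊥ = -6-6·β' ≈ -4.844506 ∉ [-1.3, -0.9) ⇒ out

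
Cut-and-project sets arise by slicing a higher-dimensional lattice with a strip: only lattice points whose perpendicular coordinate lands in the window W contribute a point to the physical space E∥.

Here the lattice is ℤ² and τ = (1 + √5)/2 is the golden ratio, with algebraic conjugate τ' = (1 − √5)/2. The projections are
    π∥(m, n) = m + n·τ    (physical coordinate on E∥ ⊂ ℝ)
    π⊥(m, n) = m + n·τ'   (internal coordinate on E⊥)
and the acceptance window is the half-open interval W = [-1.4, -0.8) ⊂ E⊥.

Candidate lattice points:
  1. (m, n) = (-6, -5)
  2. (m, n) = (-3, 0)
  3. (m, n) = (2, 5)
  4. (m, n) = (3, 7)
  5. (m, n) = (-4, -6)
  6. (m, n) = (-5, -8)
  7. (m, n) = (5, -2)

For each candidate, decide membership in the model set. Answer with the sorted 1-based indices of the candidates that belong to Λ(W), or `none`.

Numerically τ ≈ 1.6180 and τ' = −1/τ ≈ -0.6180.
#1 (-6,-5): internal coord -6 + (-5)·τ' = -2.9098; -2.9098 ∉ [-1.4, -0.8) → out
#2 (-3,0): internal coord -3 + (0)·τ' = -3.0000; -3.0000 ∉ [-1.4, -0.8) → out
#3 (2,5): internal coord 2 + (5)·τ' = -1.0902; -1.0902 ∈ [-1.4, -0.8) → IN Λ
#4 (3,7): internal coord 3 + (7)·τ' = -1.3262; -1.3262 ∈ [-1.4, -0.8) → IN Λ
#5 (-4,-6): internal coord -4 + (-6)·τ' = -0.2918; -0.2918 ∉ [-1.4, -0.8) → out
#6 (-5,-8): internal coord -5 + (-8)·τ' = -0.0557; -0.0557 ∉ [-1.4, -0.8) → out
#7 (5,-2): internal coord 5 + (-2)·τ' = +6.2361; +6.2361 ∉ [-1.4, -0.8) → out

3, 4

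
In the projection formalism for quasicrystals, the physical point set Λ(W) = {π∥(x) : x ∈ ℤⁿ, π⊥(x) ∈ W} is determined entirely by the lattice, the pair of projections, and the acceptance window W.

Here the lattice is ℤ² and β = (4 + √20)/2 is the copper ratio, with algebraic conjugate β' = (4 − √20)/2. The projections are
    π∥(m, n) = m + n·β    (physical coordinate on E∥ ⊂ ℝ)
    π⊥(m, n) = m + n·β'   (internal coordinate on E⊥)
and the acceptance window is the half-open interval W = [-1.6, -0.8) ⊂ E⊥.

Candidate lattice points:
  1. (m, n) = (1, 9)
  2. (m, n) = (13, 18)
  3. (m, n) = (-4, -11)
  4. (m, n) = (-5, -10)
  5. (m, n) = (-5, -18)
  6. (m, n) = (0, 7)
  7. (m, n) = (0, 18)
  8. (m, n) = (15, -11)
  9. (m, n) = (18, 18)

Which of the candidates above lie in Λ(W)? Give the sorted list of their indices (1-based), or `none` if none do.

β' = (4−√20)/2 ≈ -0.23607.
candidate 1: (m,n)=(1,9) → π∥ = 1+9·β ≈ 39.12461, π⊥ = 1+9·β' ≈ -1.12461 ∈ [-1.6, -0.8) ⇒ IN Λ
candidate 2: (m,n)=(13,18) → π∥ = 13+18·β ≈ 89.24922, π⊥ = 13+18·β' ≈ 8.75078 ∉ [-1.6, -0.8) ⇒ out
candidate 3: (m,n)=(-4,-11) → π∥ = -4-11·β ≈ -50.59675, π⊥ = -4-11·β' ≈ -1.40325 ∈ [-1.6, -0.8) ⇒ IN Λ
candidate 4: (m,n)=(-5,-10) → π∥ = -5-10·β ≈ -47.36068, π⊥ = -5-10·β' ≈ -2.63932 ∉ [-1.6, -0.8) ⇒ out
candidate 5: (m,n)=(-5,-18) → π∥ = -5-18·β ≈ -81.24922, π⊥ = -5-18·β' ≈ -0.75078 ∉ [-1.6, -0.8) ⇒ out
candidate 6: (m,n)=(0,7) → π∥ = 0+7·β ≈ 29.65248, π⊥ = 0+7·β' ≈ -1.65248 ∉ [-1.6, -0.8) ⇒ out
candidate 7: (m,n)=(0,18) → π∥ = 0+18·β ≈ 76.24922, π⊥ = 0+18·β' ≈ -4.24922 ∉ [-1.6, -0.8) ⇒ out
candidate 8: (m,n)=(15,-11) → π∥ = 15-11·β ≈ -31.59675, π⊥ = 15-11·β' ≈ 17.59675 ∉ [-1.6, -0.8) ⇒ out
candidate 9: (m,n)=(18,18) → π∥ = 18+18·β ≈ 94.24922, π⊥ = 18+18·β' ≈ 13.75078 ∉ [-1.6, -0.8) ⇒ out

1, 3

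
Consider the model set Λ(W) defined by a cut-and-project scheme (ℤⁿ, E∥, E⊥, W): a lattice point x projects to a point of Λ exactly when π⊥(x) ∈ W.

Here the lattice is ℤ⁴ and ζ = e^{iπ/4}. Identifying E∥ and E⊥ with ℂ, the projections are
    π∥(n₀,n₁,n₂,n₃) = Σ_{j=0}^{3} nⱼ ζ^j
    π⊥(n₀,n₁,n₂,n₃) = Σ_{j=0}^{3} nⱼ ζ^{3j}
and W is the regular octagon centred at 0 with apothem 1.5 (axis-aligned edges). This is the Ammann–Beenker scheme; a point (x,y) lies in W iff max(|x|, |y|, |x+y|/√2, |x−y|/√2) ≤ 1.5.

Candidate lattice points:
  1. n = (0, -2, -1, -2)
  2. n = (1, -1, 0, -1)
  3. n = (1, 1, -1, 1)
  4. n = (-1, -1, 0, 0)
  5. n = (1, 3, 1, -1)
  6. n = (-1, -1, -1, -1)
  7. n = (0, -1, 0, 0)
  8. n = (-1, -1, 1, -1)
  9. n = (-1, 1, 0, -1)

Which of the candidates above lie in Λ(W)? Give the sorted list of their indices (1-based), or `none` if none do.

π⊥(n) = n₀ + n₁ζ³ + n₂ζ⁶ + n₃ζ⁹ where ζ = e^{iπ/4}.
candidate 1: n = (0, -2, -1, -2) → π⊥ ≈ (+0.0000, -1.8284); max(|x|,|y|,|x±y|/√2) = 1.8284 > 1.5 ⇒ ∉ W
candidate 2: n = (1, -1, 0, -1) → π⊥ ≈ (+1.0000, -1.4142); max(|x|,|y|,|x±y|/√2) = 1.7071 > 1.5 ⇒ ∉ W
candidate 3: n = (1, 1, -1, 1) → π⊥ ≈ (+1.0000, +2.4142); max(|x|,|y|,|x±y|/√2) = 2.4142 > 1.5 ⇒ ∉ W
candidate 4: n = (-1, -1, 0, 0) → π⊥ ≈ (-0.2929, -0.7071); max(|x|,|y|,|x±y|/√2) = 0.7071 ≤ 1.5 ⇒ ∈ W
candidate 5: n = (1, 3, 1, -1) → π⊥ ≈ (-1.8284, +0.4142); max(|x|,|y|,|x±y|/√2) = 1.8284 > 1.5 ⇒ ∉ W
candidate 6: n = (-1, -1, -1, -1) → π⊥ ≈ (-1.0000, -0.4142); max(|x|,|y|,|x±y|/√2) = 1.0000 ≤ 1.5 ⇒ ∈ W
candidate 7: n = (0, -1, 0, 0) → π⊥ ≈ (+0.7071, -0.7071); max(|x|,|y|,|x±y|/√2) = 1.0000 ≤ 1.5 ⇒ ∈ W
candidate 8: n = (-1, -1, 1, -1) → π⊥ ≈ (-1.0000, -2.4142); max(|x|,|y|,|x±y|/√2) = 2.4142 > 1.5 ⇒ ∉ W
candidate 9: n = (-1, 1, 0, -1) → π⊥ ≈ (-2.4142, +0.0000); max(|x|,|y|,|x±y|/√2) = 2.4142 > 1.5 ⇒ ∉ W

4, 6, 7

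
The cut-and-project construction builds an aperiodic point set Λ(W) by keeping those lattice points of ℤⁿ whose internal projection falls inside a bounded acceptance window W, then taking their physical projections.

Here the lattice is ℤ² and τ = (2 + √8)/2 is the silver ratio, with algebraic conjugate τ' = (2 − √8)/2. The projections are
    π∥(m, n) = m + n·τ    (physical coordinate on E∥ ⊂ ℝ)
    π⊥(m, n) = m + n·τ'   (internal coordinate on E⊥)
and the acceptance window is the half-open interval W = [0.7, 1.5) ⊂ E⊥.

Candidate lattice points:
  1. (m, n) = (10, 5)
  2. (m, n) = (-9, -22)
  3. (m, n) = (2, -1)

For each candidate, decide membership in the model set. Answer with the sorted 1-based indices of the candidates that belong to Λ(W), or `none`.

Compute τ' = (2−√8)/2 = -0.41421, so π⊥(m,n) = m -0.41421·n.
[1] lift (10,5): star map gives 7.92893; window check 0.7 ≤ 7.92893 < 1.5 is false → out
[2] lift (-9,-22): star map gives 0.11270; window check 0.7 ≤ 0.11270 < 1.5 is false → out
[3] lift (2,-1): star map gives 2.41421; window check 0.7 ≤ 2.41421 < 1.5 is false → out

none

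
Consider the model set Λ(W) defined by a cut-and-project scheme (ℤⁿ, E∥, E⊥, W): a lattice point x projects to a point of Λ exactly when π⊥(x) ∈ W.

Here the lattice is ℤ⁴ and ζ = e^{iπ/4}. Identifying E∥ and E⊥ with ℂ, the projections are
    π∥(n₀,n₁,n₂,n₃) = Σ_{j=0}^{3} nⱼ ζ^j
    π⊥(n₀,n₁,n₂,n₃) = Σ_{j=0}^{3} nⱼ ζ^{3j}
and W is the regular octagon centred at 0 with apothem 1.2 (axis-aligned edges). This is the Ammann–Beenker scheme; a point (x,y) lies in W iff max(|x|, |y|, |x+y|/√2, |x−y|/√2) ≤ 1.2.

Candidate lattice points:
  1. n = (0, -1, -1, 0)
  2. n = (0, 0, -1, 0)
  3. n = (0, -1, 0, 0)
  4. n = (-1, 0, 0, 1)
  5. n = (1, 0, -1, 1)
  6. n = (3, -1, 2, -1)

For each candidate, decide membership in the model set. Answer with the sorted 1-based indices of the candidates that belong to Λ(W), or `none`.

Internal map: ζ^{3j} for j=0..3 gives (1,0), (−√2/2,√2/2), (0,−1), (√2/2,√2/2).
#1 (0, -1, -1, 0): internal (0.7071, 0.2929); octagon support 0.7071 vs apothem 1.2 → ∈ W
#2 (0, 0, -1, 0): internal (0.0000, 1.0000); octagon support 1.0000 vs apothem 1.2 → ∈ W
#3 (0, -1, 0, 0): internal (0.7071, -0.7071); octagon support 1.0000 vs apothem 1.2 → ∈ W
#4 (-1, 0, 0, 1): internal (-0.2929, 0.7071); octagon support 0.7071 vs apothem 1.2 → ∈ W
#5 (1, 0, -1, 1): internal (1.7071, 1.7071); octagon support 2.4142 vs apothem 1.2 → ∉ W
#6 (3, -1, 2, -1): internal (3.0000, -3.4142); octagon support 4.5355 vs apothem 1.2 → ∉ W

1, 2, 3, 4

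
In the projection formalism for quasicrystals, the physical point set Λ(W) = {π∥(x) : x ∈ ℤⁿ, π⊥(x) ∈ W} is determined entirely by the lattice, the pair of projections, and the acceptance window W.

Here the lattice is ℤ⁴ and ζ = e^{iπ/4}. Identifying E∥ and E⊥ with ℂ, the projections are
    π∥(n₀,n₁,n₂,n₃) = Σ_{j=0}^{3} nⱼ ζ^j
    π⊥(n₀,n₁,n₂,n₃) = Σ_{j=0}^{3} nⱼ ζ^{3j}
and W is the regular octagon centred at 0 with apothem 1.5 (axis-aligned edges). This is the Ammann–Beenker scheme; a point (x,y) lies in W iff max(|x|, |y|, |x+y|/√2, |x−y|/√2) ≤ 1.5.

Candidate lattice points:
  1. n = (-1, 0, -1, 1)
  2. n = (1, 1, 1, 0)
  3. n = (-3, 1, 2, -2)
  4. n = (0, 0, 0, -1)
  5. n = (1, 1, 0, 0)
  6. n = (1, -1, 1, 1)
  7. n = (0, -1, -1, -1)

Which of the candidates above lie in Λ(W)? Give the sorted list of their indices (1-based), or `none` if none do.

π⊥(n) = n₀ + n₁ζ³ + n₂ζ⁶ + n₃ζ⁹ where ζ = e^{iπ/4}.
#1 (-1, 0, -1, 1): internal (-0.2929, 1.7071); octagon support 1.7071 vs apothem 1.5 → ∉ W
#2 (1, 1, 1, 0): internal (0.2929, -0.2929); octagon support 0.4142 vs apothem 1.5 → ∈ W
#3 (-3, 1, 2, -2): internal (-5.1213, -2.7071); octagon support 5.5355 vs apothem 1.5 → ∉ W
#4 (0, 0, 0, -1): internal (-0.7071, -0.7071); octagon support 1.0000 vs apothem 1.5 → ∈ W
#5 (1, 1, 0, 0): internal (0.2929, 0.7071); octagon support 0.7071 vs apothem 1.5 → ∈ W
#6 (1, -1, 1, 1): internal (2.4142, -1.0000); octagon support 2.4142 vs apothem 1.5 → ∉ W
#7 (0, -1, -1, -1): internal (0.0000, -0.4142); octagon support 0.4142 vs apothem 1.5 → ∈ W

2, 4, 5, 7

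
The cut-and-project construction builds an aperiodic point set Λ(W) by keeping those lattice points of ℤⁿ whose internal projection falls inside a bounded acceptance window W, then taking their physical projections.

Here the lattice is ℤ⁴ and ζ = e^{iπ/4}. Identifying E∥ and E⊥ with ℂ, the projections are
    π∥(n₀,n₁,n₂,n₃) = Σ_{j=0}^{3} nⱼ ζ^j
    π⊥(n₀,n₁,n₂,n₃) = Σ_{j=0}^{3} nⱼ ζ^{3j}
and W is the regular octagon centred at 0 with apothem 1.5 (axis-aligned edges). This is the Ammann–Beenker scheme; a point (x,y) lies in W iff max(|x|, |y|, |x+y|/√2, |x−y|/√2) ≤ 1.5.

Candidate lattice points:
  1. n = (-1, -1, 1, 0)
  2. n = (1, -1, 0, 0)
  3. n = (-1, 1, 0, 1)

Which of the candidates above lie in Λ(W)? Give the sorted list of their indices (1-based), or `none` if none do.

none

Internal map: ζ^{3j} for j=0..3 gives (1,0), (−√2/2,√2/2), (0,−1), (√2/2,√2/2).
#1 (-1, -1, 1, 0): internal (-0.29289, -1.70711); octagon support 1.70711 vs apothem 1.5 → ∉ W
#2 (1, -1, 0, 0): internal (1.70711, -0.70711); octagon support 1.70711 vs apothem 1.5 → ∉ W
#3 (-1, 1, 0, 1): internal (-1.00000, 1.41421); octagon support 1.70711 vs apothem 1.5 → ∉ W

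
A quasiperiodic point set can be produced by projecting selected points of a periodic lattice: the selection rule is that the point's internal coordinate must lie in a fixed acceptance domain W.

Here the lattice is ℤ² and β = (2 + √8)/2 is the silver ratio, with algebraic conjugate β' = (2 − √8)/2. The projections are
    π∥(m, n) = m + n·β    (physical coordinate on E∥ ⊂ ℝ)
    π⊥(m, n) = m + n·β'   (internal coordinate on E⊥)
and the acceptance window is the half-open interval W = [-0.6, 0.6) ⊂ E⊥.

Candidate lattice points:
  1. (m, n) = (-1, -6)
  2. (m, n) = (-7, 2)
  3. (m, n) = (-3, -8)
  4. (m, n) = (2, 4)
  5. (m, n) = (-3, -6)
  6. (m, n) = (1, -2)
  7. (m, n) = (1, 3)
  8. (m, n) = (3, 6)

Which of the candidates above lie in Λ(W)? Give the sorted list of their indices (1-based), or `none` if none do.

Numerically β ≈ 2.4142 and β' = −1/β ≈ -0.4142.
[1] lift (-1,-6): star map gives 1.4853; window check -0.6 ≤ 1.4853 < 0.6 is false → out
[2] lift (-7,2): star map gives -7.8284; window check -0.6 ≤ -7.8284 < 0.6 is false → out
[3] lift (-3,-8): star map gives 0.3137; window check -0.6 ≤ 0.3137 < 0.6 is true → IN Λ
[4] lift (2,4): star map gives 0.3431; window check -0.6 ≤ 0.3431 < 0.6 is true → IN Λ
[5] lift (-3,-6): star map gives -0.5147; window check -0.6 ≤ -0.5147 < 0.6 is true → IN Λ
[6] lift (1,-2): star map gives 1.8284; window check -0.6 ≤ 1.8284 < 0.6 is false → out
[7] lift (1,3): star map gives -0.2426; window check -0.6 ≤ -0.2426 < 0.6 is true → IN Λ
[8] lift (3,6): star map gives 0.5147; window check -0.6 ≤ 0.5147 < 0.6 is true → IN Λ

3, 4, 5, 7, 8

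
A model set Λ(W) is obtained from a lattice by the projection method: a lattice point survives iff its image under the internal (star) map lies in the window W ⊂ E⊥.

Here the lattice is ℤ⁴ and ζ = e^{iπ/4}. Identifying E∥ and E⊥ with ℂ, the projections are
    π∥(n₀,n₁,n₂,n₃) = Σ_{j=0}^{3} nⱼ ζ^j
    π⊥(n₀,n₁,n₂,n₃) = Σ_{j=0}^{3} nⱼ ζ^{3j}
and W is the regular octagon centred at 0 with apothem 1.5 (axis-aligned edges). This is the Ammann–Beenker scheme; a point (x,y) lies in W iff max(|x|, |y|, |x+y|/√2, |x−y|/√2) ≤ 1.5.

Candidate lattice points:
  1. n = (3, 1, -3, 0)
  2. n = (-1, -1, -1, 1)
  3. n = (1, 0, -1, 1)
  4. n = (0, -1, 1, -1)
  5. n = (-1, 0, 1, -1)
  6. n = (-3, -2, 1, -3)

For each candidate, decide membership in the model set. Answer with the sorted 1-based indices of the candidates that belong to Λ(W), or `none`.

Internal map: ζ^{3j} for j=0..3 gives (1,0), (−√2/2,√2/2), (0,−1), (√2/2,√2/2).
#1 (3, 1, -3, 0): internal (2.29289, 3.70711); octagon support 4.24264 vs apothem 1.5 → ∉ W
#2 (-1, -1, -1, 1): internal (0.41421, 1.00000); octagon support 1.00000 vs apothem 1.5 → ∈ W
#3 (1, 0, -1, 1): internal (1.70711, 1.70711); octagon support 2.41421 vs apothem 1.5 → ∉ W
#4 (0, -1, 1, -1): internal (0.00000, -2.41421); octagon support 2.41421 vs apothem 1.5 → ∉ W
#5 (-1, 0, 1, -1): internal (-1.70711, -1.70711); octagon support 2.41421 vs apothem 1.5 → ∉ W
#6 (-3, -2, 1, -3): internal (-3.70711, -4.53553); octagon support 5.82843 vs apothem 1.5 → ∉ W

2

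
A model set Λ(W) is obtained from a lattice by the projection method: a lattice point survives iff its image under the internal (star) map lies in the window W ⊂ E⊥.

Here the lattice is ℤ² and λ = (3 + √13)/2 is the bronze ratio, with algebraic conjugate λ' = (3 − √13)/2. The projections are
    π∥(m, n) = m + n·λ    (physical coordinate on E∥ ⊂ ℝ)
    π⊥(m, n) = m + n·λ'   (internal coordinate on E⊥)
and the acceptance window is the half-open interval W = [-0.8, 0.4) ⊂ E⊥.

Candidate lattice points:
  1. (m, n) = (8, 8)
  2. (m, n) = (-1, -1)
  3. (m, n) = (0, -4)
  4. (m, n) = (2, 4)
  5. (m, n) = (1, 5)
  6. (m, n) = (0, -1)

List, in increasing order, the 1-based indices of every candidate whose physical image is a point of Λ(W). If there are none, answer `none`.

2, 5, 6

Compute λ' = (3−√13)/2 = -0.30278, so π⊥(m,n) = m -0.30278·n.
candidate 1: (m,n)=(8,8) → π∥ = 8+8·λ ≈ 34.42221, π⊥ = 8+8·λ' ≈ 5.57779 ∉ [-0.8, 0.4) ⇒ out
candidate 2: (m,n)=(-1,-1) → π∥ = -1-1·λ ≈ -4.30278, π⊥ = -1-1·λ' ≈ -0.69722 ∈ [-0.8, 0.4) ⇒ IN Λ
candidate 3: (m,n)=(0,-4) → π∥ = 0-4·λ ≈ -13.21110, π⊥ = 0-4·λ' ≈ 1.21110 ∉ [-0.8, 0.4) ⇒ out
candidate 4: (m,n)=(2,4) → π∥ = 2+4·λ ≈ 15.21110, π⊥ = 2+4·λ' ≈ 0.78890 ∉ [-0.8, 0.4) ⇒ out
candidate 5: (m,n)=(1,5) → π∥ = 1+5·λ ≈ 17.51388, π⊥ = 1+5·λ' ≈ -0.51388 ∈ [-0.8, 0.4) ⇒ IN Λ
candidate 6: (m,n)=(0,-1) → π∥ = 0-1·λ ≈ -3.30278, π⊥ = 0-1·λ' ≈ 0.30278 ∈ [-0.8, 0.4) ⇒ IN Λ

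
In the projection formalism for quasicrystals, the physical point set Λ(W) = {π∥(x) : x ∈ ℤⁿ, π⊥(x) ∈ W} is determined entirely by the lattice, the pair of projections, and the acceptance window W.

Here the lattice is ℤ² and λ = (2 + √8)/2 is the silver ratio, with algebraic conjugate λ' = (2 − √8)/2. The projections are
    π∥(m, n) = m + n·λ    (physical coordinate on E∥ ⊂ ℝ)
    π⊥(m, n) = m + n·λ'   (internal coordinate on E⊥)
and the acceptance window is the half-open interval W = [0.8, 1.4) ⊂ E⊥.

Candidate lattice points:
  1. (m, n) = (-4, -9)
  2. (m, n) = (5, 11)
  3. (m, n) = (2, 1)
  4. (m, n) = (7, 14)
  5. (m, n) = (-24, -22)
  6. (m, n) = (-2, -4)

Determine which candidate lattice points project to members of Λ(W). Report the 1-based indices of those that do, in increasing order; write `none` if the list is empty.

4

λ' = (2−√8)/2 ≈ -0.414214.
candidate 1: (m,n)=(-4,-9) → π∥ = -4-9·λ ≈ -25.727922, π⊥ = -4-9·λ' ≈ -0.272078 ∉ [0.8, 1.4) ⇒ out
candidate 2: (m,n)=(5,11) → π∥ = 5+11·λ ≈ 31.556349, π⊥ = 5+11·λ' ≈ 0.443651 ∉ [0.8, 1.4) ⇒ out
candidate 3: (m,n)=(2,1) → π∥ = 2+1·λ ≈ 4.414214, π⊥ = 2+1·λ' ≈ 1.585786 ∉ [0.8, 1.4) ⇒ out
candidate 4: (m,n)=(7,14) → π∥ = 7+14·λ ≈ 40.798990, π⊥ = 7+14·λ' ≈ 1.201010 ∈ [0.8, 1.4) ⇒ IN Λ
candidate 5: (m,n)=(-24,-22) → π∥ = -24-22·λ ≈ -77.112698, π⊥ = -24-22·λ' ≈ -14.887302 ∉ [0.8, 1.4) ⇒ out
candidate 6: (m,n)=(-2,-4) → π∥ = -2-4·λ ≈ -11.656854, π⊥ = -2-4·λ' ≈ -0.343146 ∉ [0.8, 1.4) ⇒ out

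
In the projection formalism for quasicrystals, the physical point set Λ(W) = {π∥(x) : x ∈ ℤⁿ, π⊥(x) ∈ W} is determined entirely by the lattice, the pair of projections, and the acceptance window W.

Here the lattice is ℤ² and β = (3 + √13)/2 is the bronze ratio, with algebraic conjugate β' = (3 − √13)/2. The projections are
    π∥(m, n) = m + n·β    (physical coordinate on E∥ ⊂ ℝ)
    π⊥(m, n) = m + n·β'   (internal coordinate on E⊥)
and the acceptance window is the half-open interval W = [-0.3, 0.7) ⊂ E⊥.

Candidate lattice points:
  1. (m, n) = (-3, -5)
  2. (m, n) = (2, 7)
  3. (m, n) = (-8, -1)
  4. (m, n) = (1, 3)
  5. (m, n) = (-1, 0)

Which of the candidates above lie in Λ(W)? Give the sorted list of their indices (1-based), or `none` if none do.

2, 4

Compute β' = (3−√13)/2 = -0.302776, so π⊥(m,n) = m -0.302776·n.
#1 (-3,-5): internal coord -3 + (-5)·β' = -1.486122; -1.486122 ∉ [-0.3, 0.7) → out
#2 (2,7): internal coord 2 + (7)·β' = -0.119429; -0.119429 ∈ [-0.3, 0.7) → IN Λ
#3 (-8,-1): internal coord -8 + (-1)·β' = -7.697224; -7.697224 ∉ [-0.3, 0.7) → out
#4 (1,3): internal coord 1 + (3)·β' = +0.091673; +0.091673 ∈ [-0.3, 0.7) → IN Λ
#5 (-1,0): internal coord -1 + (0)·β' = -1.000000; -1.000000 ∉ [-0.3, 0.7) → out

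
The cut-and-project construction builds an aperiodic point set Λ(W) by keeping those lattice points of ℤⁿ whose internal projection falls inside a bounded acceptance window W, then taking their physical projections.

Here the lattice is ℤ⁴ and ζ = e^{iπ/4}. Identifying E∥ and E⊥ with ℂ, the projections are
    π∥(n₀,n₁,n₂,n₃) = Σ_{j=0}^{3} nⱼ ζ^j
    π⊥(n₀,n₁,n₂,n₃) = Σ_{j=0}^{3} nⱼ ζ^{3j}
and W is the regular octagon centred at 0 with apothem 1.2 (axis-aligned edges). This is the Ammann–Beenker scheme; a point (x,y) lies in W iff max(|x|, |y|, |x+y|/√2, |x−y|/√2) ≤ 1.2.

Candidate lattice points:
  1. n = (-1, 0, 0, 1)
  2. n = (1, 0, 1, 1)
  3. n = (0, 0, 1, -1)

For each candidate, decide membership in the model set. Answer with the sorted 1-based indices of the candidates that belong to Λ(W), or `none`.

1

Internal map: ζ^{3j} for j=0..3 gives (1,0), (−√2/2,√2/2), (0,−1), (√2/2,√2/2).
candidate 1: n = (-1, 0, 0, 1) → π⊥ ≈ (-0.292893, +0.707107); max(|x|,|y|,|x±y|/√2) = 0.707107 ≤ 1.2 ⇒ ∈ W
candidate 2: n = (1, 0, 1, 1) → π⊥ ≈ (+1.707107, -0.292893); max(|x|,|y|,|x±y|/√2) = 1.707107 > 1.2 ⇒ ∉ W
candidate 3: n = (0, 0, 1, -1) → π⊥ ≈ (-0.707107, -1.707107); max(|x|,|y|,|x±y|/√2) = 1.707107 > 1.2 ⇒ ∉ W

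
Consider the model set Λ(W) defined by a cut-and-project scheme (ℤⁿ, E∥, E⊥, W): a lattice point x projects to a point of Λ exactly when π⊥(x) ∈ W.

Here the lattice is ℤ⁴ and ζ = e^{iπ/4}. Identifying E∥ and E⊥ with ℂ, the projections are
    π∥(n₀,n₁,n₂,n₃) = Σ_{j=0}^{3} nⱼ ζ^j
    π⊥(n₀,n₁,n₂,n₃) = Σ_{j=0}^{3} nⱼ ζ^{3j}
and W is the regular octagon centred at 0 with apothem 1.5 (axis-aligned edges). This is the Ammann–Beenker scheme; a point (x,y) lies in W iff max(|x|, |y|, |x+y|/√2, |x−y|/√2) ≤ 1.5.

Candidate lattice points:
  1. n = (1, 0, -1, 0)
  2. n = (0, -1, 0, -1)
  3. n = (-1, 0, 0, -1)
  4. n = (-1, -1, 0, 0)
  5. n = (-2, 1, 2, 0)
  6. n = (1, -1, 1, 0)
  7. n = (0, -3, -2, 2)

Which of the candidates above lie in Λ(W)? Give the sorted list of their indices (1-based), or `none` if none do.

With ζ = e^{iπ/4} the internal vectors are ζ^0,ζ^3,ζ^6,ζ^9.
#1 (1, 0, -1, 0): internal (1.0000, 1.0000); octagon support 1.4142 vs apothem 1.5 → ∈ W
#2 (0, -1, 0, -1): internal (0.0000, -1.4142); octagon support 1.4142 vs apothem 1.5 → ∈ W
#3 (-1, 0, 0, -1): internal (-1.7071, -0.7071); octagon support 1.7071 vs apothem 1.5 → ∉ W
#4 (-1, -1, 0, 0): internal (-0.2929, -0.7071); octagon support 0.7071 vs apothem 1.5 → ∈ W
#5 (-2, 1, 2, 0): internal (-2.7071, -1.2929); octagon support 2.8284 vs apothem 1.5 → ∉ W
#6 (1, -1, 1, 0): internal (1.7071, -1.7071); octagon support 2.4142 vs apothem 1.5 → ∉ W
#7 (0, -3, -2, 2): internal (3.5355, 1.2929); octagon support 3.5355 vs apothem 1.5 → ∉ W

1, 2, 4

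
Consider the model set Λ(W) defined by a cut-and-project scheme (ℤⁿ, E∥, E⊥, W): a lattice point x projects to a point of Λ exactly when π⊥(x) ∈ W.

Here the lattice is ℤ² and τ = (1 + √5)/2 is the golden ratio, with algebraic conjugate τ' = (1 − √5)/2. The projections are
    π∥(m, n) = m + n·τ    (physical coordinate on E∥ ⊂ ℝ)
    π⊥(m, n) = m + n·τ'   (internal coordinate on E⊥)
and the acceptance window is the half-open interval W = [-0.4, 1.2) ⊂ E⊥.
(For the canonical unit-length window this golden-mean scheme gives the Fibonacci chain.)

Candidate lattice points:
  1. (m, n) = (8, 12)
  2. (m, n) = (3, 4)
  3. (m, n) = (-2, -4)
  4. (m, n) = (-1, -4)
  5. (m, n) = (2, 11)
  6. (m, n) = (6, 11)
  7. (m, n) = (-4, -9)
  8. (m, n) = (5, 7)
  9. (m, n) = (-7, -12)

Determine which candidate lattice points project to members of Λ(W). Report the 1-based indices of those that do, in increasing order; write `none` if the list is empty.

1, 2, 3, 8, 9

τ' = (1−√5)/2 ≈ -0.6180.
candidate 1: (m,n)=(8,12) → π∥ = 8+12·τ ≈ 27.4164, π⊥ = 8+12·τ' ≈ 0.5836 ∈ [-0.4, 1.2) ⇒ IN Λ
candidate 2: (m,n)=(3,4) → π∥ = 3+4·τ ≈ 9.4721, π⊥ = 3+4·τ' ≈ 0.5279 ∈ [-0.4, 1.2) ⇒ IN Λ
candidate 3: (m,n)=(-2,-4) → π∥ = -2-4·τ ≈ -8.4721, π⊥ = -2-4·τ' ≈ 0.4721 ∈ [-0.4, 1.2) ⇒ IN Λ
candidate 4: (m,n)=(-1,-4) → π∥ = -1-4·τ ≈ -7.4721, π⊥ = -1-4·τ' ≈ 1.4721 ∉ [-0.4, 1.2) ⇒ out
candidate 5: (m,n)=(2,11) → π∥ = 2+11·τ ≈ 19.7984, π⊥ = 2+11·τ' ≈ -4.7984 ∉ [-0.4, 1.2) ⇒ out
candidate 6: (m,n)=(6,11) → π∥ = 6+11·τ ≈ 23.7984, π⊥ = 6+11·τ' ≈ -0.7984 ∉ [-0.4, 1.2) ⇒ out
candidate 7: (m,n)=(-4,-9) → π∥ = -4-9·τ ≈ -18.5623, π⊥ = -4-9·τ' ≈ 1.5623 ∉ [-0.4, 1.2) ⇒ out
candidate 8: (m,n)=(5,7) → π∥ = 5+7·τ ≈ 16.3262, π⊥ = 5+7·τ' ≈ 0.6738 ∈ [-0.4, 1.2) ⇒ IN Λ
candidate 9: (m,n)=(-7,-12) → π∥ = -7-12·τ ≈ -26.4164, π⊥ = -7-12·τ' ≈ 0.4164 ∈ [-0.4, 1.2) ⇒ IN Λ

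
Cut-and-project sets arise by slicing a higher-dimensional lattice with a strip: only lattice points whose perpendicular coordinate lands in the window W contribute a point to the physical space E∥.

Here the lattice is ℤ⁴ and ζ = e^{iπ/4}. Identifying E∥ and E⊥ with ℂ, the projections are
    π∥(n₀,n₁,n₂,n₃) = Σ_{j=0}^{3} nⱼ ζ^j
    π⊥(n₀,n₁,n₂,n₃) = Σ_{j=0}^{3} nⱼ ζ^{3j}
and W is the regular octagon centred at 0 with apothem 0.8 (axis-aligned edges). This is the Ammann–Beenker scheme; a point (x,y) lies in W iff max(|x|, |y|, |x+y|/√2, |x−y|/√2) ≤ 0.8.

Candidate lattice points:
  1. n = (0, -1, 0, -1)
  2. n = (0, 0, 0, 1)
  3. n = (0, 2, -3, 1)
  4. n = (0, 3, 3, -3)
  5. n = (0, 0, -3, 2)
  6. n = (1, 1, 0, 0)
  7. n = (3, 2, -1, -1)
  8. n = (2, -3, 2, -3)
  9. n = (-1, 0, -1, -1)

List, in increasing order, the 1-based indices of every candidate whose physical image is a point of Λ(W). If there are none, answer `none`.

6

Internal map: ζ^{3j} for j=0..3 gives (1,0), (−√2/2,√2/2), (0,−1), (√2/2,√2/2).
#1 (0, -1, 0, -1): internal (0.00000, -1.41421); octagon support 1.41421 vs apothem 0.8 → ∉ W
#2 (0, 0, 0, 1): internal (0.70711, 0.70711); octagon support 1.00000 vs apothem 0.8 → ∉ W
#3 (0, 2, -3, 1): internal (-0.70711, 5.12132); octagon support 5.12132 vs apothem 0.8 → ∉ W
#4 (0, 3, 3, -3): internal (-4.24264, -3.00000); octagon support 5.12132 vs apothem 0.8 → ∉ W
#5 (0, 0, -3, 2): internal (1.41421, 4.41421); octagon support 4.41421 vs apothem 0.8 → ∉ W
#6 (1, 1, 0, 0): internal (0.29289, 0.70711); octagon support 0.70711 vs apothem 0.8 → ∈ W
#7 (3, 2, -1, -1): internal (0.87868, 1.70711); octagon support 1.82843 vs apothem 0.8 → ∉ W
#8 (2, -3, 2, -3): internal (2.00000, -6.24264); octagon support 6.24264 vs apothem 0.8 → ∉ W
#9 (-1, 0, -1, -1): internal (-1.70711, 0.29289); octagon support 1.70711 vs apothem 0.8 → ∉ W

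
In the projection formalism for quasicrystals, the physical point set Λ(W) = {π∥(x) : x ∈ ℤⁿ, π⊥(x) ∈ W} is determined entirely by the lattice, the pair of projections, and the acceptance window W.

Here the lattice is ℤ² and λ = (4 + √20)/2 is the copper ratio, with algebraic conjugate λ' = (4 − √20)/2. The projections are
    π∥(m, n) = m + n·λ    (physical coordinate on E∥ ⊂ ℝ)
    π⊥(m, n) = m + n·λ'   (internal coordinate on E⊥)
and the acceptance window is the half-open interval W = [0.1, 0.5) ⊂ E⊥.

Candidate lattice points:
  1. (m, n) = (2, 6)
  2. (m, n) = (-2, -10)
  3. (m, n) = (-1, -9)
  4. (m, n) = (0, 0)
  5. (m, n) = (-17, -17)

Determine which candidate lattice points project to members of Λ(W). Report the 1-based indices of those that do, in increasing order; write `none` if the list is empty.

λ' = (4−√20)/2 ≈ -0.23607.
candidate 1: (m,n)=(2,6) → π∥ = 2+6·λ ≈ 27.41641, π⊥ = 2+6·λ' ≈ 0.58359 ∉ [0.1, 0.5) ⇒ out
candidate 2: (m,n)=(-2,-10) → π∥ = -2-10·λ ≈ -44.36068, π⊥ = -2-10·λ' ≈ 0.36068 ∈ [0.1, 0.5) ⇒ IN Λ
candidate 3: (m,n)=(-1,-9) → π∥ = -1-9·λ ≈ -39.12461, π⊥ = -1-9·λ' ≈ 1.12461 ∉ [0.1, 0.5) ⇒ out
candidate 4: (m,n)=(0,0) → π∥ = 0+0·λ ≈ 0.00000, π⊥ = 0+0·λ' ≈ 0.00000 ∉ [0.1, 0.5) ⇒ out
candidate 5: (m,n)=(-17,-17) → π∥ = -17-17·λ ≈ -89.01316, π⊥ = -17-17·λ' ≈ -12.98684 ∉ [0.1, 0.5) ⇒ out

2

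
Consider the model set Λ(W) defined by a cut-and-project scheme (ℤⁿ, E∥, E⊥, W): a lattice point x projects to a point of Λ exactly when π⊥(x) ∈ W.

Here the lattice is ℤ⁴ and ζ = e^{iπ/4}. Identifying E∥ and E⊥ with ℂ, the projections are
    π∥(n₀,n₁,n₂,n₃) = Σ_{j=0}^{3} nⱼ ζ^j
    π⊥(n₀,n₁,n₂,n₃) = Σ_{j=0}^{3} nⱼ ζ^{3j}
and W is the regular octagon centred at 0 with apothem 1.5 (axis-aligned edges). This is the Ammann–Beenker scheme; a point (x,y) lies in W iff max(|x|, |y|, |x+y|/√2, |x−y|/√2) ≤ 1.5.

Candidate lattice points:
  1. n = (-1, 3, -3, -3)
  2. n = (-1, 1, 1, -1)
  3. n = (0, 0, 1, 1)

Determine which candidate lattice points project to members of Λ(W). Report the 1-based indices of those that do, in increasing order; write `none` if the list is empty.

π⊥(n) = n₀ + n₁ζ³ + n₂ζ⁶ + n₃ζ⁹ where ζ = e^{iπ/4}.
#1 (-1, 3, -3, -3): internal (-5.2426, 3.0000); octagon support 5.8284 vs apothem 1.5 → ∉ W
#2 (-1, 1, 1, -1): internal (-2.4142, -1.0000); octagon support 2.4142 vs apothem 1.5 → ∉ W
#3 (0, 0, 1, 1): internal (0.7071, -0.2929); octagon support 0.7071 vs apothem 1.5 → ∈ W

3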